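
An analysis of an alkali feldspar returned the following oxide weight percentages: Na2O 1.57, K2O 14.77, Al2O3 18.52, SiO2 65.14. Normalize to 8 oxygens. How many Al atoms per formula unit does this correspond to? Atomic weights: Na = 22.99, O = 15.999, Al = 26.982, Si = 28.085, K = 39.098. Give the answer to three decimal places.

1.004 Al apfu

Na2O (M=61.979): mol = 0.02533; Na = 0.05066, O = 0.02533.
K2O (M=94.195): mol = 0.15680; K = 0.31360, O = 0.15680.
Al2O3 (M=101.961): mol = 0.18164; Al = 0.36328, O = 0.54492.
SiO2 (M=60.083): mol = 1.08417; Si = 1.08417, O = 2.16834.
ΣO = 2.89539; factor = 8/ΣO = 2.76301.
Al apfu = 0.36328 × 2.76301 = 1.004.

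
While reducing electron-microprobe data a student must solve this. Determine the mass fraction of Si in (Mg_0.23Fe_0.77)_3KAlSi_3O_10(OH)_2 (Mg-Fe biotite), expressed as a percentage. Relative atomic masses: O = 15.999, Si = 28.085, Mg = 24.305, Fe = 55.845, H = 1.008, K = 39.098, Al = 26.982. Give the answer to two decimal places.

17.19 mass %

M((Mg_0.23Fe_0.77)_3KAlSi_3O_10(OH)_2) = 490.111 g/mol.
Si contributes 3 × 28.085 = 84.255 g per mole.
84.255/490.111 = 0.1719 → 17.19%.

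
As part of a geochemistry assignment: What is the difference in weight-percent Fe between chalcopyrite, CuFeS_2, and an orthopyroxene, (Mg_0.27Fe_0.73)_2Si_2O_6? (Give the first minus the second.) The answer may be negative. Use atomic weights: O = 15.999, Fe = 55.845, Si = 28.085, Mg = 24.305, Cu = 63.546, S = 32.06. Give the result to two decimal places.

Fe in CuFeS_2: molar mass 183.511 g/mol; 1×55.845 = 55.845 g → 30.43 wt%.
Fe in (Mg_0.27Fe_0.73)_2Si_2O_6: molar mass 246.822 g/mol; 1.46×55.845 = 81.534 g → 33.03 wt%.
Difference = 30.43 − 33.03 = -2.60 percentage points.

-2.60 percentage points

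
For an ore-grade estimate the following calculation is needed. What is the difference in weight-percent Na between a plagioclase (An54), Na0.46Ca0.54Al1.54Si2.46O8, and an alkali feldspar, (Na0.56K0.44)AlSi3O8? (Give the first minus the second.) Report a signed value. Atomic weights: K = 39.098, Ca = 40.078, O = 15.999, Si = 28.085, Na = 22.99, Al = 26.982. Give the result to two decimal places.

-0.88 percentage points

Na in Na0.46Ca0.54Al1.54Si2.46O8: molar mass 270.851 g/mol; 0.46×22.99 = 10.575 g → 3.90 wt%.
Na in (Na0.56K0.44)AlSi3O8: molar mass 269.307 g/mol; 0.56×22.99 = 12.874 g → 4.78 wt%.
Difference = 3.90 − 4.78 = -0.88 percentage points.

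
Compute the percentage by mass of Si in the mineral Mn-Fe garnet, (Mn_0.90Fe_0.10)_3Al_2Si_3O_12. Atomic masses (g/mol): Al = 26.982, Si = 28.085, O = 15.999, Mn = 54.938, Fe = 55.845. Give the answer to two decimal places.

M((Mn_0.90Fe_0.10)_3Al_2Si_3O_12) = 495.293 g/mol.
Si contributes 3 × 28.085 = 84.255 g per mole.
84.255/495.293 = 0.1701 → 17.01%.

17.01 wt%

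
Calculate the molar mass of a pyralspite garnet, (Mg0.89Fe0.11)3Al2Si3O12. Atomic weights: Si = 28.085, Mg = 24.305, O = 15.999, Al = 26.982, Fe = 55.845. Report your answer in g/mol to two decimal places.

M = 2.67*24.305 + 0.33*55.845 + 2*26.982 + 3*28.085 + 12*15.999

413.53 g/mol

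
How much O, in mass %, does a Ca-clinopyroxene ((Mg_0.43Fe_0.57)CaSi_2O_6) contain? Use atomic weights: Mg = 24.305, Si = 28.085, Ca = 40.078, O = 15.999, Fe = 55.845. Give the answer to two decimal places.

M((Mg_0.43Fe_0.57)CaSi_2O_6) = 234.525 g/mol.
O contributes 6 × 15.999 = 95.994 g per mole.
95.994/234.525 = 0.4093 → 40.93%.

40.93 mass %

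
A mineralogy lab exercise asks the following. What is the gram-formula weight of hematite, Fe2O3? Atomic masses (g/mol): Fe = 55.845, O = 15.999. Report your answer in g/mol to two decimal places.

159.69 g/mol

Fe: 2 × 55.845 = 111.6900
O: 3 × 15.999 = 47.9970
Summing the contributions gives the formula mass.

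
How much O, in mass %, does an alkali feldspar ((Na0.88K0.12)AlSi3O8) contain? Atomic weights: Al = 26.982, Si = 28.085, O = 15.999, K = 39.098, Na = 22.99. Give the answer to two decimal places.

48.45 mass %

Formula mass = 0.88×22.99 + 0.12×39.098 + 1×26.982 + 3×28.085 + 8×15.999 = 264.152 g/mol, of which 127.992 g is O.
So O makes up 127.992/264.152 = 0.4845 of the mass, i.e. 48.45%.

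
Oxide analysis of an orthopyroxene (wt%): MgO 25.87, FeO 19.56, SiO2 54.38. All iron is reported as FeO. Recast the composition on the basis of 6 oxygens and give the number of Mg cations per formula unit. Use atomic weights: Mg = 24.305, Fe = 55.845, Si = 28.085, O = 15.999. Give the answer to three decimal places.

1.414 Mg apfu

MgO: 25.87/40.304 = 0.64187 mol → 0.64187 mol Mg, 0.64187 mol O.
FeO: 19.56/71.844 = 0.27226 mol → 0.27226 mol Fe, 0.27226 mol O.
SiO2: 54.38/60.083 = 0.90508 mol → 0.90508 mol Si, 1.81016 mol O.
Total oxygen = 2.72429 mol. Normalization factor = 6/2.72429 = 2.20241.
Mg per 6 O = 0.64187 × 2.20241 = 1.414.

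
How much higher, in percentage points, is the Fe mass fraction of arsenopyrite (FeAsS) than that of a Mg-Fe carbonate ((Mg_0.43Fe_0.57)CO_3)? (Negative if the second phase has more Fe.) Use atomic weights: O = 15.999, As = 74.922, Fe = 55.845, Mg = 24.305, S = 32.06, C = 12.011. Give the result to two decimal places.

3.18 percentage points

M(FeAsS) = 162.827 g/mol, so wt% Fe = 55.845/162.827 × 100 = 34.30%.
M((Mg_0.43Fe_0.57)CO_3) = 102.291 g/mol, so wt% Fe = 31.832/102.291 × 100 = 31.12%.
34.30 − 31.12 = 3.18 pp.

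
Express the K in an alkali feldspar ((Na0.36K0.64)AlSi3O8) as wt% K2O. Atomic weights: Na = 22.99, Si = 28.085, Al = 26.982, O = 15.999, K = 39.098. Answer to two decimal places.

11.06 wt%

Formula mass = 272.528 g/mol.
0.64 K → 0.3200 mol K2O per formula unit; M(K2O) = 94.195, so K2O mass = 30.142 g.
30.142/272.528 × 100 = 11.06 wt%.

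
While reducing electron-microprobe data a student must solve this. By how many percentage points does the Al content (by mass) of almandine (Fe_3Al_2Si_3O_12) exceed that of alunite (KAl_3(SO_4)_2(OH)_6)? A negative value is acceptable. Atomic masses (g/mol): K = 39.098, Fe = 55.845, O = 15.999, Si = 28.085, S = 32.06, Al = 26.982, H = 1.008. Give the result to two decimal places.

-8.70 percentage points

M(Fe_3Al_2Si_3O_12) = 497.742 g/mol, so wt% Al = 53.964/497.742 × 100 = 10.84%.
M(KAl_3(SO_4)_2(OH)_6) = 414.198 g/mol, so wt% Al = 80.946/414.198 × 100 = 19.54%.
10.84 − 19.54 = -8.70 pp.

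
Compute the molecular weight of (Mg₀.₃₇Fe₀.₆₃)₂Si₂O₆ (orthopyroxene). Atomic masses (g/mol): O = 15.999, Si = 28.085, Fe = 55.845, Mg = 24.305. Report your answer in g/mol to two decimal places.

240.51 g/mol

Mg: 0.74 × 24.305 = 17.9857
Fe: 1.26 × 55.845 = 70.3647
Si: 2 × 28.085 = 56.1700
O: 6 × 15.999 = 95.9940
Summing the contributions gives the formula mass.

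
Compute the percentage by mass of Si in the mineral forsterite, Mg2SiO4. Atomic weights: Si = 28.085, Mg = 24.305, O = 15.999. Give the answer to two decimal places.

19.96 weight percent

M(Mg2SiO4) = 140.691 g/mol.
Si contributes 1 × 28.085 = 28.085 g per mole.
28.085/140.691 = 0.1996 → 19.96%.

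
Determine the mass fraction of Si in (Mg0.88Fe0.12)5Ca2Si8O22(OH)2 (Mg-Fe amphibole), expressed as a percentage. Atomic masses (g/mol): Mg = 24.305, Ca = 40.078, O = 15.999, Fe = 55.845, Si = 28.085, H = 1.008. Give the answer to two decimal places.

27.03 weight percent

Formula mass = 4.40*24.305 + 0.60*55.845 + 2*40.078 + 8*28.085 + 24*15.999 + 2*1.008 = 831.277 g/mol, of which 224.680 g is Si.
So Si makes up 224.680/831.277 = 0.2703 of the mass, i.e. 27.03%.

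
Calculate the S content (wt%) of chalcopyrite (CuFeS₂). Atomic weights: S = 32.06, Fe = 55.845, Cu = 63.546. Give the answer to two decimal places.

Molar mass of CuFeS₂: 1*63.546 + 1*55.845 + 2*32.06 = 183.511 g/mol.
Mass of S per formula unit: 2 × 32.06 = 64.120 g.
Weight fraction S = 64.120 / 183.511 = 0.3494.

34.94 wt%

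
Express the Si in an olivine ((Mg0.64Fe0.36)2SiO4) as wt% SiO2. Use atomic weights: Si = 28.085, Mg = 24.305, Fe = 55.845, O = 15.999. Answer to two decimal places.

Formula mass = 163.400 g/mol.
1 Si → 1.0000 mol SiO2 per formula unit; M(SiO2) = 60.083, so SiO2 mass = 60.083 g.
60.083/163.400 × 100 = 36.77 wt%.

36.77 wt%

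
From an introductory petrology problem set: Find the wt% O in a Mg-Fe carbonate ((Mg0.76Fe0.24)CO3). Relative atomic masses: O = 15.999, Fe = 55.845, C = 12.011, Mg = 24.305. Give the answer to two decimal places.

M((Mg0.76Fe0.24)CO3) = 91.883 g/mol.
O contributes 3 × 15.999 = 47.997 g per mole.
47.997/91.883 = 0.5224 → 52.24%.

52.24 wt%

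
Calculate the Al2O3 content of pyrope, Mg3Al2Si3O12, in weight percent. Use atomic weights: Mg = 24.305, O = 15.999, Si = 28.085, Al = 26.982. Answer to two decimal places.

25.29 wt%

Formula mass = 403.122 g/mol.
2 Al → 1.0000 mol Al2O3 per formula unit; M(Al2O3) = 101.961, so Al2O3 mass = 101.961 g.
101.961/403.122 × 100 = 25.29 wt%.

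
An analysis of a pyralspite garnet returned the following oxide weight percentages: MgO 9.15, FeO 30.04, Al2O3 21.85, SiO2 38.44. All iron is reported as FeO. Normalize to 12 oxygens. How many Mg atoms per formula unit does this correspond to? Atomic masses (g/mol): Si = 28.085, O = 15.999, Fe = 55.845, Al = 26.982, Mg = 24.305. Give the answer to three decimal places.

9.15 wt% MgO ÷ 40.304 g/mol = 0.22702 mol, giving 0.22702 Mg and 0.22702 O.
30.04 wt% FeO ÷ 71.844 g/mol = 0.41813 mol, giving 0.41813 Fe and 0.41813 O.
21.85 wt% Al2O3 ÷ 101.961 g/mol = 0.21430 mol, giving 0.42860 Al and 0.64290 O.
38.44 wt% SiO2 ÷ 60.083 g/mol = 0.63978 mol, giving 0.63978 Si and 1.27956 O.
Oxygen sums to 2.56761; scaling by 12/2.56761 = 4.67361 puts the formula on 12 O.
Mg: 0.22702 × 4.67361 = 1.061 atoms per formula unit.

1.061 Mg apfu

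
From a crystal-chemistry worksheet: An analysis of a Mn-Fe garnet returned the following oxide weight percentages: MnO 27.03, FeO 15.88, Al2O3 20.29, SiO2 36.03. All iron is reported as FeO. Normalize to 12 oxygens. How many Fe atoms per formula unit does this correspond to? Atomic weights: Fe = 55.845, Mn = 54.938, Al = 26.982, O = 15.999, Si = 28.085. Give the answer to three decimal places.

1.106 Fe apfu

MnO: 27.03/70.937 = 0.38104 mol → 0.38104 mol Mn, 0.38104 mol O.
FeO: 15.88/71.844 = 0.22103 mol → 0.22103 mol Fe, 0.22103 mol O.
Al2O3: 20.29/101.961 = 0.19900 mol → 0.39800 mol Al, 0.59700 mol O.
SiO2: 36.03/60.083 = 0.59967 mol → 0.59967 mol Si, 1.19934 mol O.
Total oxygen = 2.39841 mol. Normalization factor = 12/2.39841 = 5.00331.
Fe per 12 O = 0.22103 × 5.00331 = 1.106.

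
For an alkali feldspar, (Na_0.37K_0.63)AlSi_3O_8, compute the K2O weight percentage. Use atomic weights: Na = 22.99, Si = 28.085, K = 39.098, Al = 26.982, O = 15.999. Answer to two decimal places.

10.89 wt%

M((Na_0.37K_0.63)AlSi_3O_8) = 272.367 g/mol; M(K2O) = 94.195 g/mol.
Moles K2O per formula unit = 0.63 K ÷ 2 = 0.3150.
K2O fraction = (0.3150 × 94.195) / 272.367 = 29.671/272.367 = 0.1089.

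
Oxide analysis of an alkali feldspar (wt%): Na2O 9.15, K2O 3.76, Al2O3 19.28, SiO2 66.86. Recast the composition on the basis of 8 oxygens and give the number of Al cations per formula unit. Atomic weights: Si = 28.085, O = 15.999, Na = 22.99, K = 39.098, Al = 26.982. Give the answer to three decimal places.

9.15 wt% Na2O ÷ 61.979 g/mol = 0.14763 mol, giving 0.29526 Na and 0.14763 O.
3.76 wt% K2O ÷ 94.195 g/mol = 0.03992 mol, giving 0.07984 K and 0.03992 O.
19.28 wt% Al2O3 ÷ 101.961 g/mol = 0.18909 mol, giving 0.37818 Al and 0.56727 O.
66.86 wt% SiO2 ÷ 60.083 g/mol = 1.11279 mol, giving 1.11279 Si and 2.22558 O.
Oxygen sums to 2.98040; scaling by 8/2.98040 = 2.68420 puts the formula on 8 O.
Al: 0.37818 × 2.68420 = 1.015 atoms per formula unit.

1.015 Al apfu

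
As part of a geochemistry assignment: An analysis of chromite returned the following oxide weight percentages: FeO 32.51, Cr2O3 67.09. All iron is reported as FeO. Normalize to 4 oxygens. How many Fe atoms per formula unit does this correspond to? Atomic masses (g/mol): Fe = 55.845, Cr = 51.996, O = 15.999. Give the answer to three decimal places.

1.019 Fe apfu

FeO (M=71.844): mol = 0.45251; Fe = 0.45251, O = 0.45251.
Cr2O3 (M=151.989): mol = 0.44141; Cr = 0.88282, O = 1.32423.
ΣO = 1.77674; factor = 4/ΣO = 2.25131.
Fe apfu = 0.45251 × 2.25131 = 1.019.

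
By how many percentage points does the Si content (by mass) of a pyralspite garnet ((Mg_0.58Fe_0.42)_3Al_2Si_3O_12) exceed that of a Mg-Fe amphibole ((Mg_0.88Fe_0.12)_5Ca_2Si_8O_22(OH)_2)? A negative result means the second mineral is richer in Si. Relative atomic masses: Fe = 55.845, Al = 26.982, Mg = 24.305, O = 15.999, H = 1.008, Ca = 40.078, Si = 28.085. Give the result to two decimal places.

-8.00 percentage points

M((Mg_0.58Fe_0.42)_3Al_2Si_3O_12) = 442.862 g/mol, so wt% Si = 84.255/442.862 × 100 = 19.03%.
M((Mg_0.88Fe_0.12)_5Ca_2Si_8O_22(OH)_2) = 831.277 g/mol, so wt% Si = 224.680/831.277 × 100 = 27.03%.
19.03 − 27.03 = -8.00 pp.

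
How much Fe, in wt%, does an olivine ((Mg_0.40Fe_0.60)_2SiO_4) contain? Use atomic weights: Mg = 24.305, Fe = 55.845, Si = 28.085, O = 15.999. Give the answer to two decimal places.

37.53 wt%

Molar mass of (Mg_0.40Fe_0.60)_2SiO_4: 0.80×24.305 + 1.20×55.845 + 1×28.085 + 4×15.999 = 178.539 g/mol.
Mass of Fe per formula unit: 1.20 × 55.845 = 67.014 g.
Weight fraction Fe = 67.014 / 178.539 = 0.3753.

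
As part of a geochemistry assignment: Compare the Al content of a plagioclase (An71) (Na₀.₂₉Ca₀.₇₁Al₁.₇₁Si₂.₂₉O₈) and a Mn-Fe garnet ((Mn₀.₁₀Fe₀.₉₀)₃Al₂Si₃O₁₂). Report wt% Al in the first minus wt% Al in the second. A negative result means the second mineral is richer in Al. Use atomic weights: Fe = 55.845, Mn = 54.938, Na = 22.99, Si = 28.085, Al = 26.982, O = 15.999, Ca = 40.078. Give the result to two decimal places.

M(Na₀.₂₉Ca₀.₇₁Al₁.₇₁Si₂.₂₉O₈) = 273.568 g/mol, so wt% Al = 46.139/273.568 × 100 = 16.87%.
M((Mn₀.₁₀Fe₀.₉₀)₃Al₂Si₃O₁₂) = 497.470 g/mol, so wt% Al = 53.964/497.470 × 100 = 10.85%.
16.87 − 10.85 = 6.02 pp.

6.02 percentage points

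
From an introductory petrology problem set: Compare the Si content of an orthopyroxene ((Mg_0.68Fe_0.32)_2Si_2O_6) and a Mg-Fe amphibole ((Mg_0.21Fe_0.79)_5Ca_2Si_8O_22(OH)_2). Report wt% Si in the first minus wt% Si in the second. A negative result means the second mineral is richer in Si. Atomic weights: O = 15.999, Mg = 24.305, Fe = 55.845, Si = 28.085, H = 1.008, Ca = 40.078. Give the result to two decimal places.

M((Mg_0.68Fe_0.32)_2Si_2O_6) = 220.960 g/mol, so wt% Si = 56.170/220.960 × 100 = 25.42%.
M((Mg_0.21Fe_0.79)_5Ca_2Si_8O_22(OH)_2) = 936.936 g/mol, so wt% Si = 224.680/936.936 × 100 = 23.98%.
25.42 − 23.98 = 1.44 pp.

1.44 percentage points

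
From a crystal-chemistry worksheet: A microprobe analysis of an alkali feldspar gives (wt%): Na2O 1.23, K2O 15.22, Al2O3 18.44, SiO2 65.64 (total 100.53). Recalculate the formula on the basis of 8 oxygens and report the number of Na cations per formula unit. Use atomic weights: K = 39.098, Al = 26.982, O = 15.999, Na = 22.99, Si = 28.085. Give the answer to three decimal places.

Na2O (M=61.979): mol = 0.01985; Na = 0.03970, O = 0.01985.
K2O (M=94.195): mol = 0.16158; K = 0.32316, O = 0.16158.
Al2O3 (M=101.961): mol = 0.18085; Al = 0.36170, O = 0.54255.
SiO2 (M=60.083): mol = 1.09249; Si = 1.09249, O = 2.18498.
ΣO = 2.90896; factor = 8/ΣO = 2.75012.
Na apfu = 0.03970 × 2.75012 = 0.109.

0.109 Na apfu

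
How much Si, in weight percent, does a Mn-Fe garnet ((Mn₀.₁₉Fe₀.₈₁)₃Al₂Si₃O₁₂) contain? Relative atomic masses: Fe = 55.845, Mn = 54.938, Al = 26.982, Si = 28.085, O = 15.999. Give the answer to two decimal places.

16.95 weight percent

Molar mass of (Mn₀.₁₉Fe₀.₈₁)₃Al₂Si₃O₁₂: 0.57×54.938 + 2.43×55.845 + 2×26.982 + 3×28.085 + 12×15.999 = 497.225 g/mol.
Mass of Si per formula unit: 3 × 28.085 = 84.255 g.
Weight fraction Si = 84.255 / 497.225 = 0.1695.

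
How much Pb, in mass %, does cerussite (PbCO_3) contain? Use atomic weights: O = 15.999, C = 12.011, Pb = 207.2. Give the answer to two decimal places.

77.54 mass %

Formula mass = 1×207.2 + 1×12.011 + 3×15.999 = 267.208 g/mol, of which 207.200 g is Pb.
So Pb makes up 207.200/267.208 = 0.7754 of the mass, i.e. 77.54%.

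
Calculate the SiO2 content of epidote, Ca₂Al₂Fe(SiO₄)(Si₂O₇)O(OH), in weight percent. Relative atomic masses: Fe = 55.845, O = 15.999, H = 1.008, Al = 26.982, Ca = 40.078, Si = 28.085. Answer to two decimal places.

37.30 wt%

Formula mass = 483.215 g/mol.
3 Si → 3.0000 mol SiO2 per formula unit; M(SiO2) = 60.083, so SiO2 mass = 180.249 g.
180.249/483.215 × 100 = 37.30 wt%.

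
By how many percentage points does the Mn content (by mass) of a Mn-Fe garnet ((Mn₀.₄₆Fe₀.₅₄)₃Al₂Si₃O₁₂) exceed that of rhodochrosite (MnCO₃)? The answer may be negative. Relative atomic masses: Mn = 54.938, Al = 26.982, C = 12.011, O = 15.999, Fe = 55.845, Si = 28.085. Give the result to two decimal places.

-32.52 percentage points

M((Mn₀.₄₆Fe₀.₅₄)₃Al₂Si₃O₁₂) = 496.490 g/mol, so wt% Mn = 75.814/496.490 × 100 = 15.27%.
M(MnCO₃) = 114.946 g/mol, so wt% Mn = 54.938/114.946 × 100 = 47.79%.
15.27 − 47.79 = -32.52 pp.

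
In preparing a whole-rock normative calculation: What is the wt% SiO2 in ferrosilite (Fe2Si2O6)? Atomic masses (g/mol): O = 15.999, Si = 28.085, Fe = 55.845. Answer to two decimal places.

45.54 wt%

Molar mass of Fe2Si2O6 = 2·55.845 + 2·28.085 + 6·15.999 = 263.854 g/mol.
Each formula unit contains 2 Si, equivalent to 2/1 = 2.0000 mol SiO2.
M(SiO2) = 1×28.085 + 2×15.999 = 60.083 g/mol.
Mass of SiO2 per formula unit = 2.0000 × 60.083 = 120.166 g.
SiO2 wt% = 120.166 / 263.854 × 100 = 45.54%.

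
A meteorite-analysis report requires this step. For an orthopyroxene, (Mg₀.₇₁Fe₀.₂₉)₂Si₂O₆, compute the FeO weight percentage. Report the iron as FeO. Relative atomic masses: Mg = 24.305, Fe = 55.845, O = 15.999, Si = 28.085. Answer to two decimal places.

19.02 wt%

Formula mass = 219.067 g/mol.
0.58 Fe → 0.5800 mol FeO per formula unit; M(FeO) = 71.844, so FeO mass = 41.670 g.
41.670/219.067 × 100 = 19.02 wt%.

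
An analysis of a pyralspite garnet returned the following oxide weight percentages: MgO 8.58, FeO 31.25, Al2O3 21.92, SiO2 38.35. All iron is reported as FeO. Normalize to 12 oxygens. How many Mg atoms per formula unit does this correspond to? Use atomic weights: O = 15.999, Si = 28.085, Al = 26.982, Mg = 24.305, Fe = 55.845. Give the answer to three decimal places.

0.994 Mg apfu

MgO: 8.58/40.304 = 0.21288 mol → 0.21288 mol Mg, 0.21288 mol O.
FeO: 31.25/71.844 = 0.43497 mol → 0.43497 mol Fe, 0.43497 mol O.
Al2O3: 21.92/101.961 = 0.21498 mol → 0.42996 mol Al, 0.64494 mol O.
SiO2: 38.35/60.083 = 0.63828 mol → 0.63828 mol Si, 1.27656 mol O.
Total oxygen = 2.56935 mol. Normalization factor = 12/2.56935 = 4.67044.
Mg per 12 O = 0.21288 × 4.67044 = 0.994.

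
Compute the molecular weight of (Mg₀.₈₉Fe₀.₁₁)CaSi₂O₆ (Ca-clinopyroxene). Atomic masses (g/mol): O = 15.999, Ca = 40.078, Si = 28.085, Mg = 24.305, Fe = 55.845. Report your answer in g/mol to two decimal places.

The formula mass is the sum 0.89×24.305 + 0.11×55.845 + 1×40.078 + 2×28.085 + 6×15.999.

220.02 g/mol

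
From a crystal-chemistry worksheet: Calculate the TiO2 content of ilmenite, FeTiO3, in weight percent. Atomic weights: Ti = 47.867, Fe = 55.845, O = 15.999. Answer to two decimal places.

M(FeTiO3) = 151.709 g/mol; M(TiO2) = 79.865 g/mol.
Moles TiO2 per formula unit = 1 Ti ÷ 1 = 1.0000.
TiO2 fraction = (1.0000 × 79.865) / 151.709 = 79.865/151.709 = 0.5264.

52.64 wt%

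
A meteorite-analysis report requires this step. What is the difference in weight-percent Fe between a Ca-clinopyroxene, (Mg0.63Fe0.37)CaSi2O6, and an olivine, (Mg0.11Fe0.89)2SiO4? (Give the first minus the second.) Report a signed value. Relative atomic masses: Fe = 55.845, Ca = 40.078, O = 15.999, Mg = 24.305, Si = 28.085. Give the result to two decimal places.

First mineral: 20.663 g Fe in 228.217 g formula = 9.05 wt% Fe.
Second mineral: 99.404 g Fe in 196.832 g formula = 50.50 wt% Fe.
9.05% − 50.50% gives a difference of -41.45 percentage points.

-41.45 percentage points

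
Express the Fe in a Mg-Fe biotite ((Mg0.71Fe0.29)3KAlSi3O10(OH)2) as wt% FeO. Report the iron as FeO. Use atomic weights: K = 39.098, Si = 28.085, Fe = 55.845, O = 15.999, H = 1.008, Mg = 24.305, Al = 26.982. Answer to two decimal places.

14.06 wt%

Formula mass = 444.694 g/mol.
0.87 Fe → 0.8700 mol FeO per formula unit; M(FeO) = 71.844, so FeO mass = 62.504 g.
62.504/444.694 × 100 = 14.06 wt%.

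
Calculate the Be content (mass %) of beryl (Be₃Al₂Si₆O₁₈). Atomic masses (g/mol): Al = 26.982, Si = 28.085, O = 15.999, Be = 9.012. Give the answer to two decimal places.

5.03 mass %

M(Be₃Al₂Si₆O₁₈) = 537.492 g/mol.
Be contributes 3 × 9.012 = 27.036 g per mole.
27.036/537.492 = 0.0503 → 5.03%.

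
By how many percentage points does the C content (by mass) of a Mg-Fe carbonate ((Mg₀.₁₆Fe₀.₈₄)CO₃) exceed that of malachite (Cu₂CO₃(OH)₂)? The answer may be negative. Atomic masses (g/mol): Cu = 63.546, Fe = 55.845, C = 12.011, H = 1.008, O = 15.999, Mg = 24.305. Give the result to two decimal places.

5.41 percentage points

M((Mg₀.₁₆Fe₀.₈₄)CO₃) = 110.807 g/mol, so wt% C = 12.011/110.807 × 100 = 10.84%.
M(Cu₂CO₃(OH)₂) = 221.114 g/mol, so wt% C = 12.011/221.114 × 100 = 5.43%.
10.84 − 5.43 = 5.41 pp.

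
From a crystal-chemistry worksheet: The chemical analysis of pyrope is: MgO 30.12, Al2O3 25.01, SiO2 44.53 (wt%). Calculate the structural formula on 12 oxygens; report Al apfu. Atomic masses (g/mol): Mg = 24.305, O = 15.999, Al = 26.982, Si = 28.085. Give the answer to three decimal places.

MgO: 30.12/40.304 = 0.74732 mol → 0.74732 mol Mg, 0.74732 mol O.
Al2O3: 25.01/101.961 = 0.24529 mol → 0.49058 mol Al, 0.73587 mol O.
SiO2: 44.53/60.083 = 0.74114 mol → 0.74114 mol Si, 1.48228 mol O.
Total oxygen = 2.96547 mol. Normalization factor = 12/2.96547 = 4.04658.
Al per 12 O = 0.49058 × 4.04658 = 1.985.

1.985 Al apfu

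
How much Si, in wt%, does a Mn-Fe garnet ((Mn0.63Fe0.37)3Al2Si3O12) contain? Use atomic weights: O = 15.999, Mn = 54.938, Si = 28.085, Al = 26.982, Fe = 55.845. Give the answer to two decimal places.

Molar mass of (Mn0.63Fe0.37)3Al2Si3O12: 1.89×54.938 + 1.11×55.845 + 2×26.982 + 3×28.085 + 12×15.999 = 496.028 g/mol.
Mass of Si per formula unit: 3 × 28.085 = 84.255 g.
Weight fraction Si = 84.255 / 496.028 = 0.1699.

16.99 wt%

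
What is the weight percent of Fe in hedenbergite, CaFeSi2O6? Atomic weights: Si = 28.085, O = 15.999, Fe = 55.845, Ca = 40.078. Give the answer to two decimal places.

M(CaFeSi2O6) = 248.087 g/mol.
Fe contributes 1 × 55.845 = 55.845 g per mole.
55.845/248.087 = 0.2251 → 22.51%.

22.51 wt%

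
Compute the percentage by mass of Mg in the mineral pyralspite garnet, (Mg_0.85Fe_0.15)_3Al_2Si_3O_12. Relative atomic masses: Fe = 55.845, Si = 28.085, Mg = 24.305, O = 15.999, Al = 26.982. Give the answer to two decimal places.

Molar mass of (Mg_0.85Fe_0.15)_3Al_2Si_3O_12: 2.55*24.305 + 0.45*55.845 + 2*26.982 + 3*28.085 + 12*15.999 = 417.315 g/mol.
Mass of Mg per formula unit: 2.55 × 24.305 = 61.978 g.
Weight fraction Mg = 61.978 / 417.315 = 0.1485.

14.85 wt%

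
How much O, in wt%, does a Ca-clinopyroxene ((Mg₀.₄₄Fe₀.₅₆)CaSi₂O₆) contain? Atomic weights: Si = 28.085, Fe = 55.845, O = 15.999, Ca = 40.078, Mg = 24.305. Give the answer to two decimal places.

M((Mg₀.₄₄Fe₀.₅₆)CaSi₂O₆) = 234.209 g/mol.
O contributes 6 × 15.999 = 95.994 g per mole.
95.994/234.209 = 0.4099 → 40.99%.

40.99 wt%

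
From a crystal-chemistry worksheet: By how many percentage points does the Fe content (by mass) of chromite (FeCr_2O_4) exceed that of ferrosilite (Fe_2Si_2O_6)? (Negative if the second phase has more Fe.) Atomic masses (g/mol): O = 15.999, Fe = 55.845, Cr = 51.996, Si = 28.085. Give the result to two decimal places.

Fe in FeCr_2O_4: molar mass 223.833 g/mol; 1×55.845 = 55.845 g → 24.95 wt%.
Fe in Fe_2Si_2O_6: molar mass 263.854 g/mol; 2×55.845 = 111.690 g → 42.33 wt%.
Difference = 24.95 − 42.33 = -17.38 percentage points.

-17.38 percentage points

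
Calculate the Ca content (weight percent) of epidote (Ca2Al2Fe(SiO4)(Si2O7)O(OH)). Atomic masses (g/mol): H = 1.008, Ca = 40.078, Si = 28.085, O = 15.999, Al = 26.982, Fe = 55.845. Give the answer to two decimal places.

16.59 weight percent

Formula mass = 2×40.078 + 2×26.982 + 1×55.845 + 3×28.085 + 13×15.999 + 1×1.008 = 483.215 g/mol, of which 80.156 g is Ca.
So Ca makes up 80.156/483.215 = 0.1659 of the mass, i.e. 16.59%.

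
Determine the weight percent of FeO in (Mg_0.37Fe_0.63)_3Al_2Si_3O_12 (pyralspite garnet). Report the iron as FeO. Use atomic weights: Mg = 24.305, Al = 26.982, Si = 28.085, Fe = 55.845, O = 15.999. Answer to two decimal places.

29.34 wt%

M((Mg_0.37Fe_0.63)_3Al_2Si_3O_12) = 462.733 g/mol; M(FeO) = 71.844 g/mol.
Moles FeO per formula unit = 1.89 Fe ÷ 1 = 1.8900.
FeO fraction = (1.8900 × 71.844) / 462.733 = 135.785/462.733 = 0.2934.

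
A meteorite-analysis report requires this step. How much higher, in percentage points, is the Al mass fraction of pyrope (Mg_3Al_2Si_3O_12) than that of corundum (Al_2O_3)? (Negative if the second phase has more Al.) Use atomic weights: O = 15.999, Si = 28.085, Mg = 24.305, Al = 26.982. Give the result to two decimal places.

-39.54 percentage points

Al in Mg_3Al_2Si_3O_12: molar mass 403.122 g/mol; 2×26.982 = 53.964 g → 13.39 wt%.
Al in Al_2O_3: molar mass 101.961 g/mol; 2×26.982 = 53.964 g → 52.93 wt%.
Difference = 13.39 − 52.93 = -39.54 percentage points.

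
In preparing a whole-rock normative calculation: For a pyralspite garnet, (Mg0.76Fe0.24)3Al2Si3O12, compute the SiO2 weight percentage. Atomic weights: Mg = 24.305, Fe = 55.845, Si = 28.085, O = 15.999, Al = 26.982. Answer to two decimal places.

42.33 wt%

Formula mass = 425.831 g/mol.
3 Si → 3.0000 mol SiO2 per formula unit; M(SiO2) = 60.083, so SiO2 mass = 180.249 g.
180.249/425.831 × 100 = 42.33 wt%.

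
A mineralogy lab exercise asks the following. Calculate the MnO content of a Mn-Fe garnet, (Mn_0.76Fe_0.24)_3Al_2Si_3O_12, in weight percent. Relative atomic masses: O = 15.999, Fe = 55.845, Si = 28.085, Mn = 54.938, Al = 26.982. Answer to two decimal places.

32.63 wt%

Molar mass of (Mn_0.76Fe_0.24)_3Al_2Si_3O_12 = 2.28·54.938 + 0.72·55.845 + 2·26.982 + 3·28.085 + 12·15.999 = 495.674 g/mol.
Each formula unit contains 2.28 Mn, equivalent to 2.28/1 = 2.2800 mol MnO.
M(MnO) = 1×54.938 + 1×15.999 = 70.937 g/mol.
Mass of MnO per formula unit = 2.2800 × 70.937 = 161.736 g.
MnO wt% = 161.736 / 495.674 × 100 = 32.63%.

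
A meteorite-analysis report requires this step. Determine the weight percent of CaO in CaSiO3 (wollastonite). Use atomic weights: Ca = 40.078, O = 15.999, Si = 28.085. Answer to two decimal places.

48.28 wt%

M(CaSiO3) = 116.160 g/mol; M(CaO) = 56.077 g/mol.
Moles CaO per formula unit = 1 Ca ÷ 1 = 1.0000.
CaO fraction = (1.0000 × 56.077) / 116.160 = 56.077/116.160 = 0.4828.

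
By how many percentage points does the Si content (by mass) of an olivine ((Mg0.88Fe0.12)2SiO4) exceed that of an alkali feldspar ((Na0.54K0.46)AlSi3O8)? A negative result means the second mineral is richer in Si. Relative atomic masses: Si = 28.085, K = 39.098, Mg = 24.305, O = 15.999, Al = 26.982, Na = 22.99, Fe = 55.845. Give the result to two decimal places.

Si in (Mg0.88Fe0.12)2SiO4: molar mass 148.261 g/mol; 1×28.085 = 28.085 g → 18.94 wt%.
Si in (Na0.54K0.46)AlSi3O8: molar mass 269.629 g/mol; 3×28.085 = 84.255 g → 31.25 wt%.
Difference = 18.94 − 31.25 = -12.31 percentage points.

-12.31 percentage points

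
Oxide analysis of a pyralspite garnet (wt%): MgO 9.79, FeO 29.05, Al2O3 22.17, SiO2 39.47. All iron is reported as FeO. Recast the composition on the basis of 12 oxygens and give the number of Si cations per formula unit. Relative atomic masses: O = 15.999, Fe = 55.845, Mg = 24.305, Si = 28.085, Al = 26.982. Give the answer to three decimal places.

9.79 wt% MgO ÷ 40.304 g/mol = 0.24290 mol, giving 0.24290 Mg and 0.24290 O.
29.05 wt% FeO ÷ 71.844 g/mol = 0.40435 mol, giving 0.40435 Fe and 0.40435 O.
22.17 wt% Al2O3 ÷ 101.961 g/mol = 0.21744 mol, giving 0.43488 Al and 0.65232 O.
39.47 wt% SiO2 ÷ 60.083 g/mol = 0.65692 mol, giving 0.65692 Si and 1.31384 O.
Oxygen sums to 2.61341; scaling by 12/2.61341 = 4.59170 puts the formula on 12 O.
Si: 0.65692 × 4.59170 = 3.016 atoms per formula unit.

3.016 Si apfu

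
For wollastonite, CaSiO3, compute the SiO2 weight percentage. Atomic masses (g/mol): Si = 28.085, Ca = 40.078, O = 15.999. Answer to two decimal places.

Molar mass of CaSiO3 = 1×40.078 + 1×28.085 + 3×15.999 = 116.160 g/mol.
Each formula unit contains 1 Si, equivalent to 1/1 = 1.0000 mol SiO2.
M(SiO2) = 1×28.085 + 2×15.999 = 60.083 g/mol.
Mass of SiO2 per formula unit = 1.0000 × 60.083 = 60.083 g.
SiO2 wt% = 60.083 / 116.160 × 100 = 51.72%.

51.72 wt%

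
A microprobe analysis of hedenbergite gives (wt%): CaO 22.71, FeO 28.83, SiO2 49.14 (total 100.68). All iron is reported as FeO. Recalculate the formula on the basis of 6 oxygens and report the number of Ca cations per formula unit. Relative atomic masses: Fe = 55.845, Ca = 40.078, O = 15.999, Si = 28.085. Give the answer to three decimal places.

CaO: 22.71/56.077 = 0.40498 mol → 0.40498 mol Ca, 0.40498 mol O.
FeO: 28.83/71.844 = 0.40129 mol → 0.40129 mol Fe, 0.40129 mol O.
SiO2: 49.14/60.083 = 0.81787 mol → 0.81787 mol Si, 1.63574 mol O.
Total oxygen = 2.44201 mol. Normalization factor = 6/2.44201 = 2.45699.
Ca per 6 O = 0.40498 × 2.45699 = 0.995.

0.995 Ca apfu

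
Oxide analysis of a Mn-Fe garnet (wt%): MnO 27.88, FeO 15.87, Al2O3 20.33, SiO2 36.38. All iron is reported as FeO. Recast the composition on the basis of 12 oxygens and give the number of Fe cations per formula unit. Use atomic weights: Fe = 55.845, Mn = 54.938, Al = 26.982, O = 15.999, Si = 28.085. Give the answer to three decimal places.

1.094 Fe apfu

27.88 wt% MnO ÷ 70.937 g/mol = 0.39302 mol, giving 0.39302 Mn and 0.39302 O.
15.87 wt% FeO ÷ 71.844 g/mol = 0.22090 mol, giving 0.22090 Fe and 0.22090 O.
20.33 wt% Al2O3 ÷ 101.961 g/mol = 0.19939 mol, giving 0.39878 Al and 0.59817 O.
36.38 wt% SiO2 ÷ 60.083 g/mol = 0.60550 mol, giving 0.60550 Si and 1.21100 O.
Oxygen sums to 2.42309; scaling by 12/2.42309 = 4.95235 puts the formula on 12 O.
Fe: 0.22090 × 4.95235 = 1.094 atoms per formula unit.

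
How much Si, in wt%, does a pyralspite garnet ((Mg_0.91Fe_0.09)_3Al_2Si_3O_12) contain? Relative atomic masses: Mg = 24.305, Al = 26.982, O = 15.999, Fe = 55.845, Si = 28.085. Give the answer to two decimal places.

Molar mass of (Mg_0.91Fe_0.09)_3Al_2Si_3O_12: 2.73×24.305 + 0.27×55.845 + 2×26.982 + 3×28.085 + 12×15.999 = 411.638 g/mol.
Mass of Si per formula unit: 3 × 28.085 = 84.255 g.
Weight fraction Si = 84.255 / 411.638 = 0.2047.

20.47 wt%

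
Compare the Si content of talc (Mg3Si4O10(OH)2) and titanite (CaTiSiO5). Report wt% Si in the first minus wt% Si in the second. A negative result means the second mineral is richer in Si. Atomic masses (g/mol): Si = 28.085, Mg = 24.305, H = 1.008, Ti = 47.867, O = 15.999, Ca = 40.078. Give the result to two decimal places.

M(Mg3Si4O10(OH)2) = 379.259 g/mol, so wt% Si = 112.340/379.259 × 100 = 29.62%.
M(CaTiSiO5) = 196.025 g/mol, so wt% Si = 28.085/196.025 × 100 = 14.33%.
29.62 − 14.33 = 15.29 pp.

15.29 percentage points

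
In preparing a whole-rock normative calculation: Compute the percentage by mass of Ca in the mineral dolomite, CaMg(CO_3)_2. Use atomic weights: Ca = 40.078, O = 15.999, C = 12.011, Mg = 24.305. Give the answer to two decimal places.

21.73 weight percent

Molar mass of CaMg(CO_3)_2: 1×40.078 + 1×24.305 + 2×12.011 + 6×15.999 = 184.399 g/mol.
Mass of Ca per formula unit: 1 × 40.078 = 40.078 g.
Weight fraction Ca = 40.078 / 184.399 = 0.2173.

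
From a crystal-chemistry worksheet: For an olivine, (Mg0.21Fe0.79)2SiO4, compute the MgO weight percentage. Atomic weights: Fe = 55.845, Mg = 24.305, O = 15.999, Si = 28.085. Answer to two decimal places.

Molar mass of (Mg0.21Fe0.79)2SiO4 = 0.42·24.305 + 1.58·55.845 + 1·28.085 + 4·15.999 = 190.524 g/mol.
Each formula unit contains 0.42 Mg, equivalent to 0.42/1 = 0.4200 mol MgO.
M(MgO) = 1×24.305 + 1×15.999 = 40.304 g/mol.
Mass of MgO per formula unit = 0.4200 × 40.304 = 16.928 g.
MgO wt% = 16.928 / 190.524 × 100 = 8.88%.

8.88 wt%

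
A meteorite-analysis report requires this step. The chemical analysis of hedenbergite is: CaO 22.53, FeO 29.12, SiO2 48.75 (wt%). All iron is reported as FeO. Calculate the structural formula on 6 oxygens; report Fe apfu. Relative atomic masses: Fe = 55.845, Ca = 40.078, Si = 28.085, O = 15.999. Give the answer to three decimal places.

CaO (M=56.077): mol = 0.40177; Ca = 0.40177, O = 0.40177.
FeO (M=71.844): mol = 0.40532; Fe = 0.40532, O = 0.40532.
SiO2 (M=60.083): mol = 0.81138; Si = 0.81138, O = 1.62276.
ΣO = 2.42985; factor = 6/ΣO = 2.46929.
Fe apfu = 0.40532 × 2.46929 = 1.001.

1.001 Fe apfu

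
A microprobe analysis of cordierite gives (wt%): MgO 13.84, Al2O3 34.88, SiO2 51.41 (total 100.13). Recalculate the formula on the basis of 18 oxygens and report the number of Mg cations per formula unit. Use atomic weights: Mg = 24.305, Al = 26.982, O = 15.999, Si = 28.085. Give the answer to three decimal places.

2.006 Mg apfu

13.84 wt% MgO ÷ 40.304 g/mol = 0.34339 mol, giving 0.34339 Mg and 0.34339 O.
34.88 wt% Al2O3 ÷ 101.961 g/mol = 0.34209 mol, giving 0.68418 Al and 1.02627 O.
51.41 wt% SiO2 ÷ 60.083 g/mol = 0.85565 mol, giving 0.85565 Si and 1.71130 O.
Oxygen sums to 3.08096; scaling by 18/3.08096 = 5.84233 puts the formula on 18 O.
Mg: 0.34339 × 5.84233 = 2.006 atoms per formula unit.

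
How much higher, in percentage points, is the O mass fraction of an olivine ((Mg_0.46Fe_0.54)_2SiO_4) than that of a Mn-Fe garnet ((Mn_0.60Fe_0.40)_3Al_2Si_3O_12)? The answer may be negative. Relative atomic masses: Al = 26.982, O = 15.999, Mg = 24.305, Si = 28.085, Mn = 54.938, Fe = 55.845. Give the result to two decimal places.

-2.08 percentage points

M((Mg_0.46Fe_0.54)_2SiO_4) = 174.754 g/mol, so wt% O = 63.996/174.754 × 100 = 36.62%.
M((Mn_0.60Fe_0.40)_3Al_2Si_3O_12) = 496.109 g/mol, so wt% O = 191.988/496.109 × 100 = 38.70%.
36.62 − 38.70 = -2.08 pp.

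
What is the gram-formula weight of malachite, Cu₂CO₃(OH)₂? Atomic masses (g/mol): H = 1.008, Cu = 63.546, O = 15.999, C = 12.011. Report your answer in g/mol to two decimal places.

221.11 g/mol

M = 2*63.546 + 1*12.011 + 5*15.999 + 2*1.008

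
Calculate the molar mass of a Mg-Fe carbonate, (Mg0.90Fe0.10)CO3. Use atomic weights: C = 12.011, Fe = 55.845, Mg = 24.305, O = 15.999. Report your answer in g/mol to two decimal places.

87.47 g/mol

M = 0.90·24.305 + 0.10·55.845 + 1·12.011 + 3·15.999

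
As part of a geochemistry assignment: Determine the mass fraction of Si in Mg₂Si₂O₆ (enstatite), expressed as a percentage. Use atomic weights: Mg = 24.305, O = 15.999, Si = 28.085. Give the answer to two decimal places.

Molar mass of Mg₂Si₂O₆: 2·24.305 + 2·28.085 + 6·15.999 = 200.774 g/mol.
Mass of Si per formula unit: 2 × 28.085 = 56.170 g.
Weight fraction Si = 56.170 / 200.774 = 0.2798.

27.98 weight percent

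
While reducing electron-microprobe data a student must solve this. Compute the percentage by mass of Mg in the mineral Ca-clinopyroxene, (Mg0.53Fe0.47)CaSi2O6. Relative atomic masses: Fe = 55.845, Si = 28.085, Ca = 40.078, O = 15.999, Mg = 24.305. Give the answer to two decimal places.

M((Mg0.53Fe0.47)CaSi2O6) = 231.371 g/mol.
Mg contributes 0.53 × 24.305 = 12.882 g per mole.
12.882/231.371 = 0.0557 → 5.57%.

5.57 weight percent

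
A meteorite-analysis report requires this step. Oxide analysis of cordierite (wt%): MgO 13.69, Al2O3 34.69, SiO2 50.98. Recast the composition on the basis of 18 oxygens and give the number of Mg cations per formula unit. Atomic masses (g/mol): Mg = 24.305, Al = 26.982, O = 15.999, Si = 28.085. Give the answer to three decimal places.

2.000 Mg apfu

13.69 wt% MgO ÷ 40.304 g/mol = 0.33967 mol, giving 0.33967 Mg and 0.33967 O.
34.69 wt% Al2O3 ÷ 101.961 g/mol = 0.34023 mol, giving 0.68046 Al and 1.02069 O.
50.98 wt% SiO2 ÷ 60.083 g/mol = 0.84849 mol, giving 0.84849 Si and 1.69698 O.
Oxygen sums to 3.05734; scaling by 18/3.05734 = 5.88747 puts the formula on 18 O.
Mg: 0.33967 × 5.88747 = 2.000 atoms per formula unit.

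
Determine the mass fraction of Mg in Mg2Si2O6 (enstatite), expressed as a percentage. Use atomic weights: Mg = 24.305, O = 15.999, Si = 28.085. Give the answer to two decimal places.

24.21 mass %

Formula mass = 2*24.305 + 2*28.085 + 6*15.999 = 200.774 g/mol, of which 48.610 g is Mg.
So Mg makes up 48.610/200.774 = 0.2421 of the mass, i.e. 24.21%.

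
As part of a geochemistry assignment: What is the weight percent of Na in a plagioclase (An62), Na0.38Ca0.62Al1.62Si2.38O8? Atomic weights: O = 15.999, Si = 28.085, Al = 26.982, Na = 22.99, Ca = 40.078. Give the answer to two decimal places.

3.21 weight percent

Formula mass = 0.38*22.99 + 0.62*40.078 + 1.62*26.982 + 2.38*28.085 + 8*15.999 = 272.130 g/mol, of which 8.736 g is Na.
So Na makes up 8.736/272.130 = 0.0321 of the mass, i.e. 3.21%.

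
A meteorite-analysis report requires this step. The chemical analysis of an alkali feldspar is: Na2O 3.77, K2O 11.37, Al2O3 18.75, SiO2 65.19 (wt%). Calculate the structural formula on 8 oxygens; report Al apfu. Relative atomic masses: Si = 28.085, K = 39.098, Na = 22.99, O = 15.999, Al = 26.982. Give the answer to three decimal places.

1.013 Al apfu

Na2O (M=61.979): mol = 0.06083; Na = 0.12166, O = 0.06083.
K2O (M=94.195): mol = 0.12071; K = 0.24142, O = 0.12071.
Al2O3 (M=101.961): mol = 0.18389; Al = 0.36778, O = 0.55167.
SiO2 (M=60.083): mol = 1.08500; Si = 1.08500, O = 2.17000.
ΣO = 2.90321; factor = 8/ΣO = 2.75557.
Al apfu = 0.36778 × 2.75557 = 1.013.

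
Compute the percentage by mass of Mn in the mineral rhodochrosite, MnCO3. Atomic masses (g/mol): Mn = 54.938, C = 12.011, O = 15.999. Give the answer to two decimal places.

M(MnCO3) = 114.946 g/mol.
Mn contributes 1 × 54.938 = 54.938 g per mole.
54.938/114.946 = 0.4779 → 47.79%.

47.79 weight percent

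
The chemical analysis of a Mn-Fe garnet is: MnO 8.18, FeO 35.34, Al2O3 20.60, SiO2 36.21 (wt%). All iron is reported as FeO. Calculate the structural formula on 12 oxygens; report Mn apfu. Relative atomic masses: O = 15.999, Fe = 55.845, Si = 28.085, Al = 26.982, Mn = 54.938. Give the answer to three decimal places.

0.572 Mn apfu

8.18 wt% MnO ÷ 70.937 g/mol = 0.11531 mol, giving 0.11531 Mn and 0.11531 O.
35.34 wt% FeO ÷ 71.844 g/mol = 0.49190 mol, giving 0.49190 Fe and 0.49190 O.
20.60 wt% Al2O3 ÷ 101.961 g/mol = 0.20204 mol, giving 0.40408 Al and 0.60612 O.
36.21 wt% SiO2 ÷ 60.083 g/mol = 0.60267 mol, giving 0.60267 Si and 1.20534 O.
Oxygen sums to 2.41867; scaling by 12/2.41867 = 4.96140 puts the formula on 12 O.
Mn: 0.11531 × 4.96140 = 0.572 atoms per formula unit.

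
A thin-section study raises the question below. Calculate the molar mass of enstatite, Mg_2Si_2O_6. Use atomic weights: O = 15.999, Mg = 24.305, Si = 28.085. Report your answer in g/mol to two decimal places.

The formula mass is the sum 2*24.305 + 2*28.085 + 6*15.999.

200.77 g/mol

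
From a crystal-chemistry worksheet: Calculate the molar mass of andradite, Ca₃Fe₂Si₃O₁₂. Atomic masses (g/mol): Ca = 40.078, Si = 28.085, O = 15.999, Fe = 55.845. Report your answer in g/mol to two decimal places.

508.17 g/mol

Ca: 3 × 40.078 = 120.2340
Fe: 2 × 55.845 = 111.6900
Si: 3 × 28.085 = 84.2550
O: 12 × 15.999 = 191.9880
Summing the contributions gives the formula mass.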